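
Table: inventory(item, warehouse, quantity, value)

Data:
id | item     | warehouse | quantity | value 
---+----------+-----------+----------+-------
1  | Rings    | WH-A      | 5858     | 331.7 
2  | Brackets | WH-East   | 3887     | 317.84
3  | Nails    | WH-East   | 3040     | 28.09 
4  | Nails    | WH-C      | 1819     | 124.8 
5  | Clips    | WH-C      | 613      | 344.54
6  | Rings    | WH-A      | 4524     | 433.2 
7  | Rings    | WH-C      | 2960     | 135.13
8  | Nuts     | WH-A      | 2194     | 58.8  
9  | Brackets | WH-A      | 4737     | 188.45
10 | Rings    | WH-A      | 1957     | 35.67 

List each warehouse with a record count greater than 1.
SELECT warehouse, COUNT(*) as cnt
FROM inventory
GROUP BY warehouse
HAVING COUNT(*) > 1

Result:
  WH-A: 5
  WH-C: 3
  WH-East: 2

Note: HAVING filters groups after aggregation, WHERE filters rows before.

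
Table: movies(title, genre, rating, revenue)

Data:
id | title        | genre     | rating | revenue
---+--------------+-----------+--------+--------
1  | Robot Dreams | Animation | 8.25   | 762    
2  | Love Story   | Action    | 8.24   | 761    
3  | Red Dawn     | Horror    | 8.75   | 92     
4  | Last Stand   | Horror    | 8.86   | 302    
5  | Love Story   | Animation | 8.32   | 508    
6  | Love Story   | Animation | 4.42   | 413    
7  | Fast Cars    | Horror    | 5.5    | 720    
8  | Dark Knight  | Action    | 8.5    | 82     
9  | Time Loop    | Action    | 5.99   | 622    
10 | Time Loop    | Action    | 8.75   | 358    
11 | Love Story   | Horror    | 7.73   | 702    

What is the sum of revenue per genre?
SELECT genre, SUM(revenue) as result
FROM movies
GROUP BY genre

Result:
  Action: 1823
  Animation: 1683
  Horror: 1816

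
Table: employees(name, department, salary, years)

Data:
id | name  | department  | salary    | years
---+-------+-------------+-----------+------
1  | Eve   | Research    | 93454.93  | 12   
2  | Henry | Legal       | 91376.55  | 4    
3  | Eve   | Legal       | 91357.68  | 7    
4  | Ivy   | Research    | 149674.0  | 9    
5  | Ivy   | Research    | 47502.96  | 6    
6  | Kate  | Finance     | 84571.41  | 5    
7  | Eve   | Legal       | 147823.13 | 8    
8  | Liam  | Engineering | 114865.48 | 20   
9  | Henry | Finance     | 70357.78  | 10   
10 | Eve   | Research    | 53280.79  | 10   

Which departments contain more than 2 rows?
SELECT department, COUNT(*) as cnt
FROM employees
GROUP BY department
HAVING COUNT(*) > 2

Result:
  Legal: 3
  Research: 4

Note: HAVING filters groups after aggregation, WHERE filters rows before.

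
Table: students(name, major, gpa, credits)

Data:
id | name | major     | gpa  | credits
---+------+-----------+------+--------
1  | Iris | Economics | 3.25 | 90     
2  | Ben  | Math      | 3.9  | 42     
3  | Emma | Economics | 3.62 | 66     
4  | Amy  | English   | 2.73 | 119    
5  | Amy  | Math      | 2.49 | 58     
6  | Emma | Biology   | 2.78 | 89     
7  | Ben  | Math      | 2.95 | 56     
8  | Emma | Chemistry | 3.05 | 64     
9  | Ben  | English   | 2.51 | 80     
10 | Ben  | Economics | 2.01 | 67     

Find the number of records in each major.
SELECT major, COUNT(*) as count
FROM students
GROUP BY major

Result:
  Biology: 1
  Chemistry: 1
  Economics: 3
  English: 2
  Math: 3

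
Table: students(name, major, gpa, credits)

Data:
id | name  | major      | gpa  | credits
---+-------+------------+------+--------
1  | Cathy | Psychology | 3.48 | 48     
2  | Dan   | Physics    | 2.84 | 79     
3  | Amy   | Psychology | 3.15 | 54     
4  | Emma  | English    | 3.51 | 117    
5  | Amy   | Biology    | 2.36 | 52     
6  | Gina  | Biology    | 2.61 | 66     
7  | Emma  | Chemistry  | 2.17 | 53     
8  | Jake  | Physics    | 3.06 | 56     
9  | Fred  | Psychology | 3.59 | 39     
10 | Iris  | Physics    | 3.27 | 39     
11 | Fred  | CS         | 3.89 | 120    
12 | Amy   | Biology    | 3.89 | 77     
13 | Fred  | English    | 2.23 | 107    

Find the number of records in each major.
SELECT major, COUNT(*) as count
FROM students
GROUP BY major

Result:
  Biology: 3
  CS: 1
  Chemistry: 1
  English: 2
  Physics: 3
  Psychology: 3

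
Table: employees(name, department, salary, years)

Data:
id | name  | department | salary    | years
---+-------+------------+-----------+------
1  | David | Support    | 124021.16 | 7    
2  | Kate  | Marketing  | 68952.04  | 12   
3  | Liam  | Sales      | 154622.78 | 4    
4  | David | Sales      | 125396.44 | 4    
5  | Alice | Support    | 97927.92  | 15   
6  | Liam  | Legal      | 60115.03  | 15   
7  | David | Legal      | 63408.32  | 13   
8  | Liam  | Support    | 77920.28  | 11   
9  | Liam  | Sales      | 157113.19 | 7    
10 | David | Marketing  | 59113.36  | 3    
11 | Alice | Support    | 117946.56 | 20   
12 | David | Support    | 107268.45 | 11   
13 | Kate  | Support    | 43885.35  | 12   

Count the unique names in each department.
SELECT department, COUNT(DISTINCT name)
FROM employees
GROUP BY department

Result:
  Legal: 2 distinct
  Marketing: 2 distinct
  Sales: 2 distinct
  Support: 4 distinct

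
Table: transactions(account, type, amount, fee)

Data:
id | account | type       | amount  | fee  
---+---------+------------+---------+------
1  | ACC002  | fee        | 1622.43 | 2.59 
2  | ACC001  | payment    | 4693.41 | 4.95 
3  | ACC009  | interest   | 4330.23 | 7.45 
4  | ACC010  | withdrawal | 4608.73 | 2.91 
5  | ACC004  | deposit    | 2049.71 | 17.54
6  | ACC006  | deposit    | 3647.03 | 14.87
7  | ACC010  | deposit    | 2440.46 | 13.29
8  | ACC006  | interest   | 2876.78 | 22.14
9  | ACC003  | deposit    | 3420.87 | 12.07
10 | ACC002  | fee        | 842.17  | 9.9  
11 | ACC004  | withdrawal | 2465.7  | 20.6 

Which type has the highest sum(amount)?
SELECT type, SUM(amount) as val
FROM transactions
GROUP BY type
ORDER BY val DESC
LIMIT 1

Result: deposit with sum(amount) = 11558.07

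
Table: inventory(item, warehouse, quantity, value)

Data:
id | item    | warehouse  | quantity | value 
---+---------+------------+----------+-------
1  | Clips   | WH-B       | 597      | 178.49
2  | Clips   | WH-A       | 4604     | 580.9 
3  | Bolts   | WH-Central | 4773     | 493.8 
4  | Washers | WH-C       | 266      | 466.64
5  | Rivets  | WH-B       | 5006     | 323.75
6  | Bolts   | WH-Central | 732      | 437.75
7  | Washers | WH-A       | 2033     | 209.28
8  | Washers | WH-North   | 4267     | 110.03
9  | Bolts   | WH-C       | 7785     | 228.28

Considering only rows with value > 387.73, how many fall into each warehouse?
SELECT warehouse, COUNT(*)
FROM inventory
WHERE value > 387.73
GROUP BY warehouse

Note: WHERE filters rows before grouping.

Result:
  WH-A: 1
  WH-C: 1
  WH-Central: 2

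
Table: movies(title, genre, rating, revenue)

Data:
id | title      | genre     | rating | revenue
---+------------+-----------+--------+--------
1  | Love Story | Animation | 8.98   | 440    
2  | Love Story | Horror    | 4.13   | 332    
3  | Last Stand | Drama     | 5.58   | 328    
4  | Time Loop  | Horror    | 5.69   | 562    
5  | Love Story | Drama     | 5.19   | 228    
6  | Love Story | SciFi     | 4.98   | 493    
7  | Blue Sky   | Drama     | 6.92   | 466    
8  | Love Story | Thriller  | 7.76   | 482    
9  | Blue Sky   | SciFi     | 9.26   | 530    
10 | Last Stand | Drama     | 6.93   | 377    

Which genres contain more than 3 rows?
SELECT genre, COUNT(*) as cnt
FROM movies
GROUP BY genre
HAVING COUNT(*) > 3

Result:
  Drama: 4

Note: HAVING filters groups after aggregation, WHERE filters rows before.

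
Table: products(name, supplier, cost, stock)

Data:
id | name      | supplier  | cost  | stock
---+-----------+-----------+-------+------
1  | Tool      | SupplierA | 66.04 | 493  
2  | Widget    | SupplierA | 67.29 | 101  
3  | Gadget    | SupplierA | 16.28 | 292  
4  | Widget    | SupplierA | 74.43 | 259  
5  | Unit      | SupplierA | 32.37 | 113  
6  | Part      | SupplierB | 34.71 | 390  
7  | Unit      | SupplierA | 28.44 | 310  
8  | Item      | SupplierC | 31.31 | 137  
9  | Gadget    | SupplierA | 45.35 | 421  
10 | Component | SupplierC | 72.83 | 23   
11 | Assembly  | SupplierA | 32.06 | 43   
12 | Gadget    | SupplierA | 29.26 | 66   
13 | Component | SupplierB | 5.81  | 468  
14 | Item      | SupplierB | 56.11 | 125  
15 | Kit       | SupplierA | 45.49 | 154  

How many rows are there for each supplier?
SELECT supplier, COUNT(*) as count
FROM products
GROUP BY supplier

Result:
  SupplierA: 10
  SupplierB: 3
  SupplierC: 2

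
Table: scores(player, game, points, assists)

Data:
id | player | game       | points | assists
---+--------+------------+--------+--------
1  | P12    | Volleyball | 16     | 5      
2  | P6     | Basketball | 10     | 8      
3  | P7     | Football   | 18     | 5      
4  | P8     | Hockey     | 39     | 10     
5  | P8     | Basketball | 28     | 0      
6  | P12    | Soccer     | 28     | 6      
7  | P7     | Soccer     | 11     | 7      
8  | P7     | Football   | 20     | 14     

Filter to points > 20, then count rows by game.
SELECT game, COUNT(*)
FROM scores
WHERE points > 20
GROUP BY game

Note: WHERE filters rows before grouping.

Result:
  Basketball: 1
  Hockey: 1
  Soccer: 1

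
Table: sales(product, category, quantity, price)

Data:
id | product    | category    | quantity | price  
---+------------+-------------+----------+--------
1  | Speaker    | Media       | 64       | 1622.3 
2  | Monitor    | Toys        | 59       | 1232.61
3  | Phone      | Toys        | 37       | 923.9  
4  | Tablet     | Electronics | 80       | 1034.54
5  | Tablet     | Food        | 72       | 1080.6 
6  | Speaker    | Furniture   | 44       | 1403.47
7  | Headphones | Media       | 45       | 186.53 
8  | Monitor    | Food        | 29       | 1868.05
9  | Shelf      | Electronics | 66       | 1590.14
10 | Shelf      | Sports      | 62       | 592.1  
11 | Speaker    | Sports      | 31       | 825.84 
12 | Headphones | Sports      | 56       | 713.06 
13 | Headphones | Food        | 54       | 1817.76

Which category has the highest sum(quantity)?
SELECT category, SUM(quantity) as val
FROM sales
GROUP BY category
ORDER BY val DESC
LIMIT 1

Result: Food with sum(quantity) = 155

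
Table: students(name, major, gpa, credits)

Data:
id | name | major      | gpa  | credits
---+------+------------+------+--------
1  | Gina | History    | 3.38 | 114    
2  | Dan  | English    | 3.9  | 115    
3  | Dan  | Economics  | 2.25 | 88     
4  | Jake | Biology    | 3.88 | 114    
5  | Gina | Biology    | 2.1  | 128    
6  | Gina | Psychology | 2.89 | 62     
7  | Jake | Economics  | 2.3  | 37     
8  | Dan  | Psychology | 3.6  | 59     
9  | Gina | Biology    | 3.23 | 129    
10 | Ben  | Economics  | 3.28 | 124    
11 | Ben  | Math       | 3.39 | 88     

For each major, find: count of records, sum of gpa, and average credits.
SELECT major,
       COUNT(*) as cnt,
       SUM(gpa) as total_gpa,
       AVG(credits) as avg_credits
FROM students
GROUP BY major

Result:
  Biology: 3 records, 9.21 total gpa, 123.67 avg credits
  Economics: 3 records, 7.83 total gpa, 83.00 avg credits
  English: 1 records, 3.90 total gpa, 115.00 avg credits
  History: 1 records, 3.38 total gpa, 114.00 avg credits
  Math: 1 records, 3.39 total gpa, 88.00 avg credits
  Psychology: 2 records, 6.49 total gpa, 60.50 avg credits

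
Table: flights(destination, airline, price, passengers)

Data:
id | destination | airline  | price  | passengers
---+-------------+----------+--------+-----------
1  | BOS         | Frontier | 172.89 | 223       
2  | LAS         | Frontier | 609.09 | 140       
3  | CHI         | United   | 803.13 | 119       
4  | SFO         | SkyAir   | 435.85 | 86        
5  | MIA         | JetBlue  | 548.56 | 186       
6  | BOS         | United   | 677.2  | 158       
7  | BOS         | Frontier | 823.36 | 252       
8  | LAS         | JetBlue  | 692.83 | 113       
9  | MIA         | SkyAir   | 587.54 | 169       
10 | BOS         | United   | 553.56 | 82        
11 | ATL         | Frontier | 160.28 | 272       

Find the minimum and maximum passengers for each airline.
SELECT airline, MIN(passengers), MAX(passengers)
FROM flights
GROUP BY airline

Result:
  Frontier: min=140, max=272
  JetBlue: min=113, max=186
  SkyAir: min=86, max=169
  United: min=82, max=158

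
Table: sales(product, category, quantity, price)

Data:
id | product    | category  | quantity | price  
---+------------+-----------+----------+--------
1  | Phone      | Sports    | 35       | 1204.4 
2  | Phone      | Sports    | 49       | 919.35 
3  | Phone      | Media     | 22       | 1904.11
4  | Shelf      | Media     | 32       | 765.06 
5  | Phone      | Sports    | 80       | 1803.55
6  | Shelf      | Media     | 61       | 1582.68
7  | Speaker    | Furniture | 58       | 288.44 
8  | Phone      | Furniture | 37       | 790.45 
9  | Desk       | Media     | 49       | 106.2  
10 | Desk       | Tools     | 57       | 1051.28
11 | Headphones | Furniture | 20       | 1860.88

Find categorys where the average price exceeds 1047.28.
SELECT category, AVG(price)
FROM sales
GROUP BY category
HAVING AVG(price) > 1047.28

Result:
  Media: avg=1089.51
  Sports: avg=1309.10
  Tools: avg=1051.28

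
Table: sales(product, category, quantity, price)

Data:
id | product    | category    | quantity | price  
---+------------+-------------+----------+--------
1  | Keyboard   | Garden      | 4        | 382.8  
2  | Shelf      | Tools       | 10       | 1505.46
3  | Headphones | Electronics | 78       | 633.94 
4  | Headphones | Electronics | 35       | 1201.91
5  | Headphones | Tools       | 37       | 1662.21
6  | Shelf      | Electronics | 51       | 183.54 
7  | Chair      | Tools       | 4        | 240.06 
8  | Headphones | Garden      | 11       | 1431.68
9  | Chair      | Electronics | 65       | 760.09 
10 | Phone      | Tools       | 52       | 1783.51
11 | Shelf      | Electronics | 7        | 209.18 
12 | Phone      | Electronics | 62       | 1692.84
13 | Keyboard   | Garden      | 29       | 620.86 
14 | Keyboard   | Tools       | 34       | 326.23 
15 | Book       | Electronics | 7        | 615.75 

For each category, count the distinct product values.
SELECT category, COUNT(DISTINCT product)
FROM sales
GROUP BY category

Result:
  Electronics: 5 distinct
  Garden: 2 distinct
  Tools: 5 distinct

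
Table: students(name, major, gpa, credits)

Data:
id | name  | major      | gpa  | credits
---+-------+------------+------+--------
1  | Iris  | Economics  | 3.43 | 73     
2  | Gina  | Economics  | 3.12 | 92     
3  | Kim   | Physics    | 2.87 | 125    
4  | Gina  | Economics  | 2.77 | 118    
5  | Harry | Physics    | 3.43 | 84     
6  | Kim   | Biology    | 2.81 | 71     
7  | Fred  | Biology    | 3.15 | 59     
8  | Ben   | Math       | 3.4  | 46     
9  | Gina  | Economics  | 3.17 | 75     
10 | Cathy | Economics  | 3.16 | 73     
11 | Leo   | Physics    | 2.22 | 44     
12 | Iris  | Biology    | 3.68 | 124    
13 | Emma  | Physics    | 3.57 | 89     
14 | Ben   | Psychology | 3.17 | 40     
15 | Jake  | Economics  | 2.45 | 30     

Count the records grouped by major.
SELECT major, COUNT(*) as count
FROM students
GROUP BY major

Result:
  Biology: 3
  Economics: 6
  Math: 1
  Physics: 4
  Psychology: 1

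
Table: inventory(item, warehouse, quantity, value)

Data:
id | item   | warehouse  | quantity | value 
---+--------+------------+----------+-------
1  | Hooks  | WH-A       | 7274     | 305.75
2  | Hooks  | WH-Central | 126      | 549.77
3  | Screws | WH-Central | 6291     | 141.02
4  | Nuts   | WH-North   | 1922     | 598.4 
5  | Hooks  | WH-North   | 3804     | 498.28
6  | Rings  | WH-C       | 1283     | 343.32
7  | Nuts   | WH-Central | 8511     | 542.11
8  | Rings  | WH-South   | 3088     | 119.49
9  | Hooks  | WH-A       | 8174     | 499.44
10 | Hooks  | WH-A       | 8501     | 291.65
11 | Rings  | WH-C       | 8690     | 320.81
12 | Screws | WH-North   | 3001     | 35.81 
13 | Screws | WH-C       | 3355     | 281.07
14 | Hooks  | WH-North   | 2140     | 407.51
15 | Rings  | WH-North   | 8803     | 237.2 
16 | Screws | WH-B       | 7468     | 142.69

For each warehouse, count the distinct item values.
SELECT warehouse, COUNT(DISTINCT item)
FROM inventory
GROUP BY warehouse

Result:
  WH-A: 1 distinct
  WH-B: 1 distinct
  WH-C: 2 distinct
  WH-Central: 3 distinct
  WH-North: 4 distinct
  WH-South: 1 distinct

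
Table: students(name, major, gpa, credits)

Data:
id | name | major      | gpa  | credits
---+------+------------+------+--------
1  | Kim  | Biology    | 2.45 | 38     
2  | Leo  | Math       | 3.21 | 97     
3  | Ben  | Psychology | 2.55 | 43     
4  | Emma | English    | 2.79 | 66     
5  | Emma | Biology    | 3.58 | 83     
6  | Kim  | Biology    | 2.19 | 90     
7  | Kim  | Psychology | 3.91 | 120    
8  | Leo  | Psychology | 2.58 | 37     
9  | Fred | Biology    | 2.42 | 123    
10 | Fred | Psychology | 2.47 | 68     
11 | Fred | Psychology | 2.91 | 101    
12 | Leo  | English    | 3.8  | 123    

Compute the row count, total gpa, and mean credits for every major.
SELECT major,
       COUNT(*) as cnt,
       SUM(gpa) as total_gpa,
       AVG(credits) as avg_credits
FROM students
GROUP BY major

Result:
  Biology: 4 records, 10.64 total gpa, 83.50 avg credits
  English: 2 records, 6.59 total gpa, 94.50 avg credits
  Math: 1 records, 3.21 total gpa, 97.00 avg credits
  Psychology: 5 records, 14.42 total gpa, 73.80 avg credits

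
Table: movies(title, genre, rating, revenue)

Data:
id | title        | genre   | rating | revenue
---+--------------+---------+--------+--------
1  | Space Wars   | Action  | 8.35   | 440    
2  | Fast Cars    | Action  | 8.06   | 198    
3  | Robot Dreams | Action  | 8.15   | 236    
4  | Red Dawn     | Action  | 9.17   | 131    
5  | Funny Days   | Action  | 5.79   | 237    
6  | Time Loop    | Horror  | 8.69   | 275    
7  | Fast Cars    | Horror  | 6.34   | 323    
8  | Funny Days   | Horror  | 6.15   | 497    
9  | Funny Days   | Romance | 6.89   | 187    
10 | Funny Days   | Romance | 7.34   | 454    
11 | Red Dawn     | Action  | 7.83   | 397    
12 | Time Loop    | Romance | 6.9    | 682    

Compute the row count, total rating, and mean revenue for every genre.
SELECT genre,
       COUNT(*) as cnt,
       SUM(rating) as total_rating,
       AVG(revenue) as avg_revenue
FROM movies
GROUP BY genre

Result:
  Action: 6 records, 47.35 total rating, 273.17 avg revenue
  Horror: 3 records, 21.18 total rating, 365.00 avg revenue
  Romance: 3 records, 21.13 total rating, 441.00 avg revenue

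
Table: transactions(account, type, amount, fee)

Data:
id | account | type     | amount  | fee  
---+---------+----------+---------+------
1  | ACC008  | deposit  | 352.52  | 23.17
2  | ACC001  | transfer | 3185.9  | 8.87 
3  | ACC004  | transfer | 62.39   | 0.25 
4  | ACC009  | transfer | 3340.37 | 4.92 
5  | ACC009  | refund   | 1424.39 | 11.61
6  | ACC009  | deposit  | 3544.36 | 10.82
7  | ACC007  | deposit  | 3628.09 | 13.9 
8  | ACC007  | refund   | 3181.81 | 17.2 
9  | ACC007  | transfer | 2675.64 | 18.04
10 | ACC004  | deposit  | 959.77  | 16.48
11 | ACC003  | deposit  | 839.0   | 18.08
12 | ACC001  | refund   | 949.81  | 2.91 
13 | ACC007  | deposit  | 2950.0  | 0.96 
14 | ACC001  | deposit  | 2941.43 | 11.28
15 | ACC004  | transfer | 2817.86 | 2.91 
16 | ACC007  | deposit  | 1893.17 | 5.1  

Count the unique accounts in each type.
SELECT type, COUNT(DISTINCT account)
FROM transactions
GROUP BY type

Result:
  deposit: 6 distinct
  refund: 3 distinct
  transfer: 4 distinct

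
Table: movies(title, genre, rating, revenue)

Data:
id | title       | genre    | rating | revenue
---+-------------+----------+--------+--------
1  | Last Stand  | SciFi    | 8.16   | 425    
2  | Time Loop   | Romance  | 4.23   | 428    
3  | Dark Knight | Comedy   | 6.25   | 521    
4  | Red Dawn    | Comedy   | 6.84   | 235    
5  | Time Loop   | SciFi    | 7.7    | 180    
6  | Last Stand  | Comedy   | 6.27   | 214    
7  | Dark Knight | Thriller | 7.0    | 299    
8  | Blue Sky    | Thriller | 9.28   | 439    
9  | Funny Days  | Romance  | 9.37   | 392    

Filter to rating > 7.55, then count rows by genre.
SELECT genre, COUNT(*)
FROM movies
WHERE rating > 7.55
GROUP BY genre

Note: WHERE filters rows before grouping.

Result:
  Romance: 1
  SciFi: 2
  Thriller: 1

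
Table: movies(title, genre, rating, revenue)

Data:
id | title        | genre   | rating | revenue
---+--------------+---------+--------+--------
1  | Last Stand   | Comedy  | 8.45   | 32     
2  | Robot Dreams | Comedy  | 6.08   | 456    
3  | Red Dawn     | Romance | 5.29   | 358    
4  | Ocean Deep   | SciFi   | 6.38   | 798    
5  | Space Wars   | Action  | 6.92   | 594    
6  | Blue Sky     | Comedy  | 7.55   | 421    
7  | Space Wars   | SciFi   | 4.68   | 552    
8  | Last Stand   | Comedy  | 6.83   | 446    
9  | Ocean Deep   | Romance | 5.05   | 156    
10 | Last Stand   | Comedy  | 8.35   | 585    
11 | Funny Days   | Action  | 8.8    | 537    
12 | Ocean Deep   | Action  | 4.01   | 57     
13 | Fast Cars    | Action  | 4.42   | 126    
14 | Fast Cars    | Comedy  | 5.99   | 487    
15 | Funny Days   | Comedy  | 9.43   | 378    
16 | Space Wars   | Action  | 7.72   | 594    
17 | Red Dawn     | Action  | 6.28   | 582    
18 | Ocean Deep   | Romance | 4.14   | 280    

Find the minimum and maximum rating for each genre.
SELECT genre, MIN(rating), MAX(rating)
FROM movies
GROUP BY genre

Result:
  Action: min=4.01, max=8.80
  Comedy: min=5.99, max=9.43
  Romance: min=4.14, max=5.29
  SciFi: min=4.68, max=6.38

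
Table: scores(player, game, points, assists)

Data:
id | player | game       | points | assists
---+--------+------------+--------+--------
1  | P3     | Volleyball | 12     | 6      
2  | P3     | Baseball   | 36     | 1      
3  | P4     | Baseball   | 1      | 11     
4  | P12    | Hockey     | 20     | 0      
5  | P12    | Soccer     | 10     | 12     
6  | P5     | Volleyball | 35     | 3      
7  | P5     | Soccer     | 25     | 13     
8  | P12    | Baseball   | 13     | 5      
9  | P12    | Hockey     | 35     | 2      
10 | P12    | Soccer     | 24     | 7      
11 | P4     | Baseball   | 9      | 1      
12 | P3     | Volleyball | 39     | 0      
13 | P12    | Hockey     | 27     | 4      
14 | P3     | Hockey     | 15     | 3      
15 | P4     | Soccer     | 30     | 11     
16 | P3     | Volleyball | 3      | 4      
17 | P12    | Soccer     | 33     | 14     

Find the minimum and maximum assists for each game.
SELECT game, MIN(assists), MAX(assists)
FROM scores
GROUP BY game

Result:
  Baseball: min=1, max=11
  Hockey: min=0, max=4
  Soccer: min=7, max=14
  Volleyball: min=0, max=6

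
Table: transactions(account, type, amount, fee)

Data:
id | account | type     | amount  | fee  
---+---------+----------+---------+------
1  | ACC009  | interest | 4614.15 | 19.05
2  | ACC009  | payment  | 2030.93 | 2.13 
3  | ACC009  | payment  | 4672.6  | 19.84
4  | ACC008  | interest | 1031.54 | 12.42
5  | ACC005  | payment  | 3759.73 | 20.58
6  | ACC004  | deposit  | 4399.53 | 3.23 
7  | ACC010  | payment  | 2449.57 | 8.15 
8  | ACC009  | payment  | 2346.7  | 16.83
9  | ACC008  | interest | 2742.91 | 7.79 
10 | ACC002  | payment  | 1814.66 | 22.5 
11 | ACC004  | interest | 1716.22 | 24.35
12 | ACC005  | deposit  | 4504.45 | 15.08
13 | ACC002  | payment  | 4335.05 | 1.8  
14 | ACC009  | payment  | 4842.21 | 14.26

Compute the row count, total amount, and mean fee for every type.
SELECT type,
       COUNT(*) as cnt,
       SUM(amount) as total_amount,
       AVG(fee) as avg_fee
FROM transactions
GROUP BY type

Result:
  deposit: 2 records, 8903.98 total amount, 9.16 avg fee
  interest: 4 records, 10104.82 total amount, 15.90 avg fee
  payment: 8 records, 26251.45 total amount, 13.26 avg fee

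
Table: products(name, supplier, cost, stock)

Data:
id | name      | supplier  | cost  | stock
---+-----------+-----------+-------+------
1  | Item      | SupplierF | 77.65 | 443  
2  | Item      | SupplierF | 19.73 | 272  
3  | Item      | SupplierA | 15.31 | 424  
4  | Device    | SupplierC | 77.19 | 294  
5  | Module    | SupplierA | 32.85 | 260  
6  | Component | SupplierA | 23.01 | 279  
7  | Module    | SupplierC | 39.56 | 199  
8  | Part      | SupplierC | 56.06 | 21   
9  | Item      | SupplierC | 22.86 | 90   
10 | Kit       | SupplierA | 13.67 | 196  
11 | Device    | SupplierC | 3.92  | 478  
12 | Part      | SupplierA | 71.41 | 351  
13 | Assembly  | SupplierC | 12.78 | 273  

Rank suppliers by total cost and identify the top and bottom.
SELECT supplier, SUM(cost)
FROM products
GROUP BY supplier
ORDER BY SUM(cost)

All groups:
  SupplierF: 97.38
  SupplierA: 156.25
  SupplierC: 212.37

Highest: SupplierC (212.37)
Lowest: SupplierF (97.38)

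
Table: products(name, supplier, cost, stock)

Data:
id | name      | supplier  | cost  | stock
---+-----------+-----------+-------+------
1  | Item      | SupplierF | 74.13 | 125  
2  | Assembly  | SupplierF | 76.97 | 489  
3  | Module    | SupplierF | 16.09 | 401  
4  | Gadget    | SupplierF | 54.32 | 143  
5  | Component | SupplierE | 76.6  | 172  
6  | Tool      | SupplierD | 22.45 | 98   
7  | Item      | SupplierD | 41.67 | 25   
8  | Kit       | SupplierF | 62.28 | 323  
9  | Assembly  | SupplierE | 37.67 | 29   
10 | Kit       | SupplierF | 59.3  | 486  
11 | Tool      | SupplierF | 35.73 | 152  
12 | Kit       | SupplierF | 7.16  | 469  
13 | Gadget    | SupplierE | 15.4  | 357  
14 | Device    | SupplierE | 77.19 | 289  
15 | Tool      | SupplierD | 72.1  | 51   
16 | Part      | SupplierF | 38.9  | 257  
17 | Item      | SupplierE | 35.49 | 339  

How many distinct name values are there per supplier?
SELECT supplier, COUNT(DISTINCT name)
FROM products
GROUP BY supplier

Result:
  SupplierD: 2 distinct
  SupplierE: 5 distinct
  SupplierF: 7 distinct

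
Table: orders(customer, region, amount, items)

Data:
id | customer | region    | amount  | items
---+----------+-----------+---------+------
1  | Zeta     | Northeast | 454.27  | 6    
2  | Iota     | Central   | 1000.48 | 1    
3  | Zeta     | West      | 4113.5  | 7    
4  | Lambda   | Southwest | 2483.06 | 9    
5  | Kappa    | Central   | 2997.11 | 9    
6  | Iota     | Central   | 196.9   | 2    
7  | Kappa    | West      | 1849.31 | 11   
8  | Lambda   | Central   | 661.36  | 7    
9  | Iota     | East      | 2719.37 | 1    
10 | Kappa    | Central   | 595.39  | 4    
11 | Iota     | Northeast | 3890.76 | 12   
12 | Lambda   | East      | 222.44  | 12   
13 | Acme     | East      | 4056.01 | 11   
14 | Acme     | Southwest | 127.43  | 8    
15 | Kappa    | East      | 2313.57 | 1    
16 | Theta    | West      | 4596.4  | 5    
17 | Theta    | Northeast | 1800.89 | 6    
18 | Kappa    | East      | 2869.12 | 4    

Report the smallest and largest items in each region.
SELECT region, MIN(items), MAX(items)
FROM orders
GROUP BY region

Result:
  Central: min=1, max=9
  East: min=1, max=12
  Northeast: min=6, max=12
  Southwest: min=8, max=9
  West: min=5, max=11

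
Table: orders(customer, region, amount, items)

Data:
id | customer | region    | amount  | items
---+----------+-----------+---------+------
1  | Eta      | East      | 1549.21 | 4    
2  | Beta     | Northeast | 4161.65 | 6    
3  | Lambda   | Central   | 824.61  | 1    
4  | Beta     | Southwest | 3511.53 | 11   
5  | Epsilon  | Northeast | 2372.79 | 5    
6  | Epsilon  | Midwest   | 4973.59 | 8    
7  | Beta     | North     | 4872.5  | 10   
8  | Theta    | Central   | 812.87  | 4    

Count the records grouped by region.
SELECT region, COUNT(*) as count
FROM orders
GROUP BY region

Result:
  Central: 2
  East: 1
  Midwest: 1
  North: 1
  Northeast: 2
  Southwest: 1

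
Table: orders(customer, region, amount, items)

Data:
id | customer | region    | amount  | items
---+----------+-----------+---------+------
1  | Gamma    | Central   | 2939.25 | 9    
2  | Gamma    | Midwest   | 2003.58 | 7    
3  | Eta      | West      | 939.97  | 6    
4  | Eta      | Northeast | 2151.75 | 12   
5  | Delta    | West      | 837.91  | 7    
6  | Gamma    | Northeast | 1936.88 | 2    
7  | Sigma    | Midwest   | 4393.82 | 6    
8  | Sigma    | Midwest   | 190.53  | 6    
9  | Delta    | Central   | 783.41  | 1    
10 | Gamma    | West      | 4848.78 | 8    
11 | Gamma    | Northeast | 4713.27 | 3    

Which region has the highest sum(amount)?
SELECT region, SUM(amount) as val
FROM orders
GROUP BY region
ORDER BY val DESC
LIMIT 1

Result: Northeast with sum(amount) = 8801.90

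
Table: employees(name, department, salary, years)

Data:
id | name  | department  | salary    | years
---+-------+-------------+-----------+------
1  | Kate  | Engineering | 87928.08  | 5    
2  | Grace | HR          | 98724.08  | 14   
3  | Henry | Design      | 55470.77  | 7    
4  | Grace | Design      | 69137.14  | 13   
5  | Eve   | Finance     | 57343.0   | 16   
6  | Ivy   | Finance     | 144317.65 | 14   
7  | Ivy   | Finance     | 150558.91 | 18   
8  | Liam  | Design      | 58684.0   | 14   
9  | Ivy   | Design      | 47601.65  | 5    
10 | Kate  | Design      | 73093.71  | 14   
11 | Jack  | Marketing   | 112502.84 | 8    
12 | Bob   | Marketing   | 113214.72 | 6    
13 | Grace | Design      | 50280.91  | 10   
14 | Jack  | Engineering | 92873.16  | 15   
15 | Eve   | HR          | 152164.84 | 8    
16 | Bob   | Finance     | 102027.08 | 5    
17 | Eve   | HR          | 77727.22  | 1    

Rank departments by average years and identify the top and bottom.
SELECT department, AVG(years)
FROM employees
GROUP BY department
ORDER BY AVG(years)

All groups:
  Marketing: 7.00
  HR: 7.67
  Engineering: 10.00
  Design: 10.50
  Finance: 13.25

Highest: Finance (13.25)
Lowest: Marketing (7.00)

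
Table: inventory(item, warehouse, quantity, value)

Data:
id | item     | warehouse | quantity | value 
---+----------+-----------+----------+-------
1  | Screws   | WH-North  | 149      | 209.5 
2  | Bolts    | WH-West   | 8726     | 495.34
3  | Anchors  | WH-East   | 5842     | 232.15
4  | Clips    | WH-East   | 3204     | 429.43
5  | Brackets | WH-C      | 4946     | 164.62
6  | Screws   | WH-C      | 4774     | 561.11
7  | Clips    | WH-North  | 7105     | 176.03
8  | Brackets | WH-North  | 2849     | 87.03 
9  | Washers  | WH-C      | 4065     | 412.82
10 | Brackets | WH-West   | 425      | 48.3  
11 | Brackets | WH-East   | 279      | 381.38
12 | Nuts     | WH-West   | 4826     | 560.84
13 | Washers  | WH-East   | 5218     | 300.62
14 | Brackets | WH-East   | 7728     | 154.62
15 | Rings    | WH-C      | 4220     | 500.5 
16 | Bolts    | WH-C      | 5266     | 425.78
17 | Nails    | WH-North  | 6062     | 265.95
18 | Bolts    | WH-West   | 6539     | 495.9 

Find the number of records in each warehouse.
SELECT warehouse, COUNT(*) as count
FROM inventory
GROUP BY warehouse

Result:
  WH-C: 5
  WH-East: 5
  WH-North: 4
  WH-West: 4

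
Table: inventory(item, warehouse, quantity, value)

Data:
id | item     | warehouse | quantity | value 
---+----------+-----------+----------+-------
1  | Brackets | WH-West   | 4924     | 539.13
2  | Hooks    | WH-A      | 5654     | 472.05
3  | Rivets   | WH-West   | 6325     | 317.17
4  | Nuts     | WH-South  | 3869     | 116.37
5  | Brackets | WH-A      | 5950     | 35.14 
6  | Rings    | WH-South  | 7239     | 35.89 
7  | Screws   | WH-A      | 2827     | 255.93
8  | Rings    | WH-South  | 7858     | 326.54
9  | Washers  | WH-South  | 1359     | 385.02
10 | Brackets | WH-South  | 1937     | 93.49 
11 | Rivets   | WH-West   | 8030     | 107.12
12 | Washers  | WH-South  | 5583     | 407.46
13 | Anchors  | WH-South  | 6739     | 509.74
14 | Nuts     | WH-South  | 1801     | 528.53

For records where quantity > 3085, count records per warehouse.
SELECT warehouse, COUNT(*)
FROM inventory
WHERE quantity > 3085
GROUP BY warehouse

Note: WHERE filters rows before grouping.

Result:
  WH-A: 2
  WH-South: 5
  WH-West: 3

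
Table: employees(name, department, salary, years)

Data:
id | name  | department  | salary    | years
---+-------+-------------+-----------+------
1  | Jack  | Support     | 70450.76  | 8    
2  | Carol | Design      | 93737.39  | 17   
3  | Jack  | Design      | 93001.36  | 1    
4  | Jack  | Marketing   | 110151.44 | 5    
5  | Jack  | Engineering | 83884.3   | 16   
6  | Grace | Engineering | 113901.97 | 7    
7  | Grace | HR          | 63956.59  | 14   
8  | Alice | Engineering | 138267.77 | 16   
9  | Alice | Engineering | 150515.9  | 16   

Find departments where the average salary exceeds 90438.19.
SELECT department, AVG(salary)
FROM employees
GROUP BY department
HAVING AVG(salary) > 90438.19

Result:
  Design: avg=93369.38
  Engineering: avg=121642.49
  Marketing: avg=110151.44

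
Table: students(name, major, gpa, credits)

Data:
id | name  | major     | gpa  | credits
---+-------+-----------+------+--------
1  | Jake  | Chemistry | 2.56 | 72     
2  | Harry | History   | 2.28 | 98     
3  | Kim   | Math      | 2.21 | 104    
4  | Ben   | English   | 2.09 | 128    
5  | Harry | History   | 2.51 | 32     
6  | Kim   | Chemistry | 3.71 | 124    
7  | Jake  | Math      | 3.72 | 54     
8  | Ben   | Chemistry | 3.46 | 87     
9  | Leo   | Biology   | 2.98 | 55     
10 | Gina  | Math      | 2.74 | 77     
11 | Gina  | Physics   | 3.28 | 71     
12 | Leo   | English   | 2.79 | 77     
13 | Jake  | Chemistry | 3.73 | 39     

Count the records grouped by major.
SELECT major, COUNT(*) as count
FROM students
GROUP BY major

Result:
  Biology: 1
  Chemistry: 4
  English: 2
  History: 2
  Math: 3
  Physics: 1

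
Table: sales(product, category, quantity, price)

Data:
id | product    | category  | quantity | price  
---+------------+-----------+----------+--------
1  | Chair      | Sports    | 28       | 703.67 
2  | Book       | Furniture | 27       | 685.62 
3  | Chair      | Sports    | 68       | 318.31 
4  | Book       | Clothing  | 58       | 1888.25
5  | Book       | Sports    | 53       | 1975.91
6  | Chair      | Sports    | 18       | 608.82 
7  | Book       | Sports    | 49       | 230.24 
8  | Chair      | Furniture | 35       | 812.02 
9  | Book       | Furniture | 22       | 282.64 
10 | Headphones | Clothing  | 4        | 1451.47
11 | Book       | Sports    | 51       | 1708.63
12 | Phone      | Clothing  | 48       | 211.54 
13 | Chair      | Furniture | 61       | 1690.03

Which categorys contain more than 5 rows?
SELECT category, COUNT(*) as cnt
FROM sales
GROUP BY category
HAVING COUNT(*) > 5

Result:
  Sports: 6

Note: HAVING filters groups after aggregation, WHERE filters rows before.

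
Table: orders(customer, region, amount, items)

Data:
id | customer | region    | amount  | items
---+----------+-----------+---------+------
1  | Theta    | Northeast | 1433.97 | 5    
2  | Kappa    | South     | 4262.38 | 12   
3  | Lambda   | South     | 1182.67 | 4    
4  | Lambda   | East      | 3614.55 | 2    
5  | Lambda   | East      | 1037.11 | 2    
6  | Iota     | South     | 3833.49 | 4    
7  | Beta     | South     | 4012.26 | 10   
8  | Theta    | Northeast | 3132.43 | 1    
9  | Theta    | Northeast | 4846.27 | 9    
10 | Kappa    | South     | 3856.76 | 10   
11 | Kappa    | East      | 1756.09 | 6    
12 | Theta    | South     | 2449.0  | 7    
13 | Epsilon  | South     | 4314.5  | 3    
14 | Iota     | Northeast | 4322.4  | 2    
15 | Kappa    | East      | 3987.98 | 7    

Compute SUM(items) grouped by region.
SELECT region, SUM(items) as result
FROM orders
GROUP BY region

Result:
  East: 17
  Northeast: 17
  South: 50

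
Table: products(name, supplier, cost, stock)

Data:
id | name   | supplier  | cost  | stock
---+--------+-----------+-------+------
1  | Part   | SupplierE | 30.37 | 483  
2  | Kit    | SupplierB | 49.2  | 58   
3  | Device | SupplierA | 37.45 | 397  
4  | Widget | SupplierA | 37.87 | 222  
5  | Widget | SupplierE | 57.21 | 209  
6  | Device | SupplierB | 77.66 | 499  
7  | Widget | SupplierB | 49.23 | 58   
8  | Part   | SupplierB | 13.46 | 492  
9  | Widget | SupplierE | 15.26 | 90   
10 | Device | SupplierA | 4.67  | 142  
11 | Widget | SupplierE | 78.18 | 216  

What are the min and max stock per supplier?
SELECT supplier, MIN(stock), MAX(stock)
FROM products
GROUP BY supplier

Result:
  SupplierA: min=142, max=397
  SupplierB: min=58, max=499
  SupplierE: min=90, max=483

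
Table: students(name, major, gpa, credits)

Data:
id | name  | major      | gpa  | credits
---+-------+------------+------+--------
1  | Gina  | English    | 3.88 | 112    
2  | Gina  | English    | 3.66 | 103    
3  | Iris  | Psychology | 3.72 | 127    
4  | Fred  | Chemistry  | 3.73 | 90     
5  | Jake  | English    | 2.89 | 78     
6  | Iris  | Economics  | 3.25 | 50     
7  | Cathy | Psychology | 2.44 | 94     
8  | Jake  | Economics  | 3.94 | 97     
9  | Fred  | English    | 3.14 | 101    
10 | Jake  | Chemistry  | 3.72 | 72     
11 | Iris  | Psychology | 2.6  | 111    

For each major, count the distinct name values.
SELECT major, COUNT(DISTINCT name)
FROM students
GROUP BY major

Result:
  Chemistry: 2 distinct
  Economics: 2 distinct
  English: 3 distinct
  Psychology: 2 distinct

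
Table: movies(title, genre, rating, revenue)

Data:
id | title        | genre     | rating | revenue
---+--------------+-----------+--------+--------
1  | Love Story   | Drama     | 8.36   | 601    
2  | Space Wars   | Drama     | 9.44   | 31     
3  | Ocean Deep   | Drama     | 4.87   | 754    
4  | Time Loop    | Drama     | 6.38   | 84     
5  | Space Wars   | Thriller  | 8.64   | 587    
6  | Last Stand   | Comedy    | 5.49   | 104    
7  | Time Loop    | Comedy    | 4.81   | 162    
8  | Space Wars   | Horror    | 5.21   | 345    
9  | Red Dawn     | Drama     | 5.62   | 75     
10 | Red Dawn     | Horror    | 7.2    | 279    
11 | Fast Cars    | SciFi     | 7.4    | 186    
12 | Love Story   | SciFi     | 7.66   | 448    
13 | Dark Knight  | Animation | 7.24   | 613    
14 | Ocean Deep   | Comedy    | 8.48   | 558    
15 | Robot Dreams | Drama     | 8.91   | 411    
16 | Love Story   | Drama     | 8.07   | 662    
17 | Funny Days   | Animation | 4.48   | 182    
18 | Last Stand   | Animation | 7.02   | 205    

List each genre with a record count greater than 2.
SELECT genre, COUNT(*) as cnt
FROM movies
GROUP BY genre
HAVING COUNT(*) > 2

Result:
  Animation: 3
  Comedy: 3
  Drama: 7

Note: HAVING filters groups after aggregation, WHERE filters rows before.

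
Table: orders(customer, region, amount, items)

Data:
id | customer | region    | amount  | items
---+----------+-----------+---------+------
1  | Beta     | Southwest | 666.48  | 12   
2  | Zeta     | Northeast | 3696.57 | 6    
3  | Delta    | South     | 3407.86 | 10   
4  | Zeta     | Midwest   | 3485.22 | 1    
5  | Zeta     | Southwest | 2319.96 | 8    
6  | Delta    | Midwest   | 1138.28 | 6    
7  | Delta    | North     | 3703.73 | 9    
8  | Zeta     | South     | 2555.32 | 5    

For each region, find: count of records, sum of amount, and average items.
SELECT region,
       COUNT(*) as cnt,
       SUM(amount) as total_amount,
       AVG(items) as avg_items
FROM orders
GROUP BY region

Result:
  Midwest: 2 records, 4623.50 total amount, 3.50 avg items
  North: 1 records, 3703.73 total amount, 9.00 avg items
  Northeast: 1 records, 3696.57 total amount, 6.00 avg items
  South: 2 records, 5963.18 total amount, 7.50 avg items
  Southwest: 2 records, 2986.44 total amount, 10.00 avg items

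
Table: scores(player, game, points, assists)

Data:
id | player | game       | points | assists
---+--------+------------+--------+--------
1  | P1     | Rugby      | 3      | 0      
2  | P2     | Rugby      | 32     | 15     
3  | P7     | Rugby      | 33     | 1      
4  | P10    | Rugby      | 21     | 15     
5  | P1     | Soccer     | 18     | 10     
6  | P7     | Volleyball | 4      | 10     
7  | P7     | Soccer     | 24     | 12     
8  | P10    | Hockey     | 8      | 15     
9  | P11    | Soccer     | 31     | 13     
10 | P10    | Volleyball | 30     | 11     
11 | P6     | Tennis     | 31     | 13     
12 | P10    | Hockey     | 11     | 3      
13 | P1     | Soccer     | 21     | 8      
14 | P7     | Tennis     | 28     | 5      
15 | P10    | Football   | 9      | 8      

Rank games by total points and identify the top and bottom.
SELECT game, SUM(points)
FROM scores
GROUP BY game
ORDER BY SUM(points)

All groups:
  Football: 9
  Hockey: 19
  Volleyball: 34
  Tennis: 59
  Rugby: 89
  Soccer: 94

Highest: Soccer (94)
Lowest: Football (9)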